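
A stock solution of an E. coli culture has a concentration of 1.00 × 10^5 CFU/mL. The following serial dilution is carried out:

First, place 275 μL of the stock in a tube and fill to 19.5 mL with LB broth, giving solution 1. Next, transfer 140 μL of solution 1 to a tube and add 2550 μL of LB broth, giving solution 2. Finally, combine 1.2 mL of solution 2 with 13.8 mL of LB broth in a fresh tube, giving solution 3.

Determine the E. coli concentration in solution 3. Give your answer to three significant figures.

Step 1: 275 μL brought to 19.5 mL → factor 19500/275 = 70.909
Step 2: 140 μL + 2550 μL = 2690 μL total → factor 2690/140 = 19.214
Step 3: 1.2 mL + 13.8 mL = 15 mL total → factor 15/1.2 = 12.5
Overall dilution factor = 70.909 × 19.214 × 12.5 = 17031
Final = 1.00 × 10^5 CFU/mL / 17031 = 5.87 CFU/mL

5.87 CFU/mL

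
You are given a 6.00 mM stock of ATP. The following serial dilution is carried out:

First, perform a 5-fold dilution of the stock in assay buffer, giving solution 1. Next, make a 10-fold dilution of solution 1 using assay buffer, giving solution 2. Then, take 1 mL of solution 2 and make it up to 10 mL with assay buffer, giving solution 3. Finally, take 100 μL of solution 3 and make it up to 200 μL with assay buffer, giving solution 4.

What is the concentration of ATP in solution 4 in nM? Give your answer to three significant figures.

6.00 × 10^3 nM

Step 1: 5-fold → factor 5
Step 2: 10-fold → factor 10
Step 3: 1 mL brought to 10 mL → factor 10/1 = 10
Step 4: 100 μL brought to 200 μL → factor 200/100 = 2
Overall dilution factor = 5 × 10 × 10 × 2 = 1000
Final = 6.00 mM / 1000 = 0.006000 mM = 6.00 × 10^3 nM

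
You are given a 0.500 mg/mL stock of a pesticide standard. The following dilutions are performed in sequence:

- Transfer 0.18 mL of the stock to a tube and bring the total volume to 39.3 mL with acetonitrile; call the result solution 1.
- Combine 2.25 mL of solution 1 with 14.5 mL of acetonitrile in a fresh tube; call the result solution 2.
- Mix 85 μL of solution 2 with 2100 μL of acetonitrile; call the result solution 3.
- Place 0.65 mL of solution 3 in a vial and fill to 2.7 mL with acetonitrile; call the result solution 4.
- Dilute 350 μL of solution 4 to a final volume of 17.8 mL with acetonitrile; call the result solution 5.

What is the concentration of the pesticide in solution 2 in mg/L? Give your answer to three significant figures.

0.308 mg/L

Step 1: 0.18 mL brought to 39.3 mL → factor 39.3/0.18 = 218.33
Step 2: 2.25 mL + 14.5 mL = 16.75 mL total → factor 16.75/2.25 = 7.4444
Dilution factor through solution 2 = 218.33 × 7.4444 = 1625.4
[solution 2] = 0.500 mg/mL / 1625.4 = 0.0003076 mg/mL = 0.308 mg/L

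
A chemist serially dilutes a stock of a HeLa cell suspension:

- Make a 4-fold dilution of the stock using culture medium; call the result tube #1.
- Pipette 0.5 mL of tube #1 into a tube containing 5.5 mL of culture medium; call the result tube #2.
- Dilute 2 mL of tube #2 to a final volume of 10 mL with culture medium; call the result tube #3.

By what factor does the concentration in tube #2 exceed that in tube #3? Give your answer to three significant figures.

5.00

Step 1: 4-fold → factor 4
Step 2: 0.5 mL + 5.5 mL = 6 mL total → factor 6/0.5 = 12
Step 3: 2 mL brought to 10 mL → factor 10/2 = 5
Dilution factor to tube #2 = 48; to tube #3 = 240
[tube #2]/[tube #3] = (factor to tube #3)/(factor to tube #2) = 240/48 = 5.00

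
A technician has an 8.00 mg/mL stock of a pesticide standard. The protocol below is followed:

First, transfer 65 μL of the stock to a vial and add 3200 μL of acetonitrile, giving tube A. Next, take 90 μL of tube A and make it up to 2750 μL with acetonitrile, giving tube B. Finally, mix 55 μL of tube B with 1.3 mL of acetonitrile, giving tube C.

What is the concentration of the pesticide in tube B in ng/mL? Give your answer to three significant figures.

Step 1: 65 μL + 3200 μL = 3265 μL total → factor 3265/65 = 50.231
Step 2: 90 μL brought to 2750 μL → factor 2750/90 = 30.556
Dilution factor through tube B = 50.231 × 30.556 = 1534.8
[tube B] = 8.00 mg/mL / 1534.8 = 0.005212 mg/mL = 5.21 × 10^3 ng/mL

5.21 × 10^3 ng/mL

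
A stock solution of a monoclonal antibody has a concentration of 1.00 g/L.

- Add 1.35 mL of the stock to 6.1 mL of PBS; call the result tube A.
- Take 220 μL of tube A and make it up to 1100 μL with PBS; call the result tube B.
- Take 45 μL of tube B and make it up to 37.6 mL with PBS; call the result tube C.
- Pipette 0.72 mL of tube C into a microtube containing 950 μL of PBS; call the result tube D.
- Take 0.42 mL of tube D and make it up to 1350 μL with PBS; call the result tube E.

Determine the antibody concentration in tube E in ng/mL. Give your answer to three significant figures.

Step 1: 1.35 mL + 6.1 mL = 7.45 mL total → factor 7.45/1.35 = 5.5185
Step 2: 220 μL brought to 1100 μL → factor 1100/220 = 5
Step 3: 45 μL brought to 37.6 mL → factor 37600/45 = 835.56
Step 4: 0.72 mL + 950 μL = 1.67 mL total → factor 1.67/0.72 = 2.3194
Step 5: 0.42 mL brought to 1350 μL → factor 1.35/0.42 = 3.2143
Overall dilution factor = 5.5185 × 5 × 835.56 × 2.3194 × 3.2143 = 1.7188 × 10^5
Final = 1.00 g/L / 1.7188 × 10^5 = 5.818 × 10^-6 g/L = 5.82 ng/mL

5.82 ng/mL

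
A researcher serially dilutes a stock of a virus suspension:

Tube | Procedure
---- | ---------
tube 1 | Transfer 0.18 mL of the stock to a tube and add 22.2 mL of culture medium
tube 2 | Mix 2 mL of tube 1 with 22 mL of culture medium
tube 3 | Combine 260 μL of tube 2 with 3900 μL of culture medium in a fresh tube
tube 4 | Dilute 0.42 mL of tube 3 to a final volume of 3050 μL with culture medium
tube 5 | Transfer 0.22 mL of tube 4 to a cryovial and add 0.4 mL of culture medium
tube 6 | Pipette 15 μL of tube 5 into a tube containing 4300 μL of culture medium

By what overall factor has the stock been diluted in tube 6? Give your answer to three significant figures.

Step 1: 0.18 mL + 22.2 mL = 22.38 mL total → factor 22.38/0.18 = 124.33
Step 2: 2 mL + 22 mL = 24 mL total → factor 24/2 = 12
Step 3: 260 μL + 3900 μL = 4160 μL total → factor 4160/260 = 16
Step 4: 0.42 mL brought to 3050 μL → factor 3.05/0.42 = 7.2619
Step 5: 0.22 mL + 0.4 mL = 0.62 mL total → factor 0.62/0.22 = 2.8182
Step 6: 15 μL + 4300 μL = 4315 μL total → factor 4315/15 = 287.67
Overall dilution factor = 124.33 × 12 × 16 × 7.2619 × 2.8182 × 287.67 = 1.4054 × 10^8

1.41 × 10^8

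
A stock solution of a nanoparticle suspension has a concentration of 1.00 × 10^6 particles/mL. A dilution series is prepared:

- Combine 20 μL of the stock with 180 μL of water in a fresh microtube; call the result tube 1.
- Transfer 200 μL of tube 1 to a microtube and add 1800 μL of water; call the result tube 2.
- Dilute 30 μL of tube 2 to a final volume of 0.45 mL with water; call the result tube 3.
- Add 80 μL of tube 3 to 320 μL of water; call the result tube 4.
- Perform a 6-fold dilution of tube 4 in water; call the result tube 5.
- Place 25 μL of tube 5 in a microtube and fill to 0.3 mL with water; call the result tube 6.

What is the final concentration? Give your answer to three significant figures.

1.85 particles/mL

Step 1: 20 μL + 180 μL = 200 μL total → factor 200/20 = 10
Step 2: 200 μL + 1800 μL = 2000 μL total → factor 2000/200 = 10
Step 3: 30 μL brought to 0.45 mL → factor 450/30 = 15
Step 4: 80 μL + 320 μL = 400 μL total → factor 400/80 = 5
Step 5: 6-fold → factor 6
Step 6: 25 μL brought to 0.3 mL → factor 300/25 = 12
Overall dilution factor = 10 × 10 × 15 × 5 × 6 × 12 = 5.4 × 10^5
Final = 1.00 × 10^6 particles/mL / 5.4 × 10^5 = 1.85 particles/mL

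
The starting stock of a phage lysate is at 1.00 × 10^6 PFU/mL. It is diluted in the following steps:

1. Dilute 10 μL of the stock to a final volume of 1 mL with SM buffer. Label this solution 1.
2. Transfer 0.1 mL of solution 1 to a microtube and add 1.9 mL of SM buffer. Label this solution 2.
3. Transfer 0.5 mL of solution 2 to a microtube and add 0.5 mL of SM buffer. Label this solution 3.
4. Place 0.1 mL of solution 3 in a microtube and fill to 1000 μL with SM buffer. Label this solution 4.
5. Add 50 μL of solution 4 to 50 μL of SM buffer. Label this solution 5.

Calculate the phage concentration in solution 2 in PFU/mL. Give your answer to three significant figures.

Step 1: 10 μL brought to 1 mL → factor 1000/10 = 100
Step 2: 0.1 mL + 1.9 mL = 2 mL total → factor 2/0.1 = 20
Dilution factor through solution 2 = 100 × 20 = 2000
[solution 2] = 1.00 × 10^6 PFU/mL / 2000 = 500 PFU/mL

500 PFU/mL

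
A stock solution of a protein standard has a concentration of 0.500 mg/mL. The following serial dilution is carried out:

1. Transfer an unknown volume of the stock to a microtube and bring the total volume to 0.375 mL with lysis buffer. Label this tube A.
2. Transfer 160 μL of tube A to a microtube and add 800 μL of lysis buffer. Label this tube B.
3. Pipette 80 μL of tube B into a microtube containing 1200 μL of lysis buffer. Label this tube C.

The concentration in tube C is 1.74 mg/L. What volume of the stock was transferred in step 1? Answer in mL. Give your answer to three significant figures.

0.125 mL

Step 1: v brought to 0.375 mL → factor = 0.375 mL/v
Step 2: 160 μL + 800 μL = 960 μL total → factor 960/160 = 6
Step 3: 80 μL + 1200 μL = 1280 μL total → factor 1280/80 = 16
Product of known-step factors = 96
Overall factor = 0.500 mg/mL / (1.74 mg/L) = 287.36
Step-1 factor = 287.36 / 96 = 2.9933
v = 0.375 mL / 2.9933 = 0.125 mL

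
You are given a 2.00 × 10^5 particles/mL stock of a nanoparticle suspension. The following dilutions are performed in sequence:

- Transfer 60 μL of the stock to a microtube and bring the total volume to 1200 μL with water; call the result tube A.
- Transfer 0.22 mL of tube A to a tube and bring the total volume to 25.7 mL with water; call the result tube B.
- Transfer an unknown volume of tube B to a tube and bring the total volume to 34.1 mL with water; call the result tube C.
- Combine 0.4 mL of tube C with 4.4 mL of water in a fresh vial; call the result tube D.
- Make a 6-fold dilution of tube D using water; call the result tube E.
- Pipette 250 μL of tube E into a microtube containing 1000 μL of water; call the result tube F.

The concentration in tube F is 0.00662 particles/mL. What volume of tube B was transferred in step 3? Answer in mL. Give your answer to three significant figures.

Step 1: 60 μL brought to 1200 μL → factor 1200/60 = 20
Step 2: 0.22 mL brought to 25.7 mL → factor 25.7/0.22 = 116.82
Step 3: v brought to 34.1 mL → factor = 34.1 mL/v
Step 4: 0.4 mL + 4.4 mL = 4.8 mL total → factor 4.8/0.4 = 12
Step 5: 6-fold → factor 6
Step 6: 250 μL + 1000 μL = 1250 μL total → factor 1250/250 = 5
Product of known-step factors = 8.4109 × 10^5
Overall factor = 2.00 × 10^5 particles/mL / (0.00662 particles/mL) = 3.0211 × 10^7
Step-3 factor = 3.0211 × 10^7 / 8.4109 × 10^5 = 35.919
v = 34.1 mL / 35.919 = 0.949 mL

0.949 mL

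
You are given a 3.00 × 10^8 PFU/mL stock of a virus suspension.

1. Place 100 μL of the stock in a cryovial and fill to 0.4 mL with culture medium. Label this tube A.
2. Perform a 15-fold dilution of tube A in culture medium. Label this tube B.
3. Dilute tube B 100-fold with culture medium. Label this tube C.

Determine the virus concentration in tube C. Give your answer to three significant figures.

Step 1: 100 μL brought to 0.4 mL → factor 400/100 = 4
Step 2: 15-fold → factor 15
Step 3: 100-fold → factor 100
Overall dilution factor = 4 × 15 × 100 = 6000
Final = 3.00 × 10^8 PFU/mL / 6000 = 5.00 × 10^4 PFU/mL

5.00 × 10^4 PFU/mL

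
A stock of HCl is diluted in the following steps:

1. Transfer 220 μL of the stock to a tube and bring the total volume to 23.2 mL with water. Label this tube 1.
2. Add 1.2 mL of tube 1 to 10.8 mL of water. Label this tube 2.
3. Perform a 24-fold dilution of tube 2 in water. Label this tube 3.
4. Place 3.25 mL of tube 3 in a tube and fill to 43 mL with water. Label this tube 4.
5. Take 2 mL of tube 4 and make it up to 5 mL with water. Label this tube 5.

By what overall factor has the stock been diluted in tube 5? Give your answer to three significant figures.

Step 1: 220 μL brought to 23.2 mL → factor 23200/220 = 105.45
Step 2: 1.2 mL + 10.8 mL = 12 mL total → factor 12/1.2 = 10
Step 3: 24-fold → factor 24
Step 4: 3.25 mL brought to 43 mL → factor 43/3.25 = 13.231
Step 5: 2 mL brought to 5 mL → factor 5/2 = 2.5
Overall dilution factor = 105.45 × 10 × 24 × 13.231 × 2.5 = 8.3715 × 10^5

8.37 × 10^5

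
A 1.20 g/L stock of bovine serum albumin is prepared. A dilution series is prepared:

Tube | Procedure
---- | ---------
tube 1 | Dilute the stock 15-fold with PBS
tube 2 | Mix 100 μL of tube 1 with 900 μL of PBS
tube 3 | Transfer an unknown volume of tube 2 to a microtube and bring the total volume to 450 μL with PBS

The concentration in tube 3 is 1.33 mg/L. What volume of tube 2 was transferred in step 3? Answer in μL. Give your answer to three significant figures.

74.8 μL

Step 1: 15-fold → factor 15
Step 2: 100 μL + 900 μL = 1000 μL total → factor 1000/100 = 10
Step 3: v brought to 450 μL → factor = 450 μL/v
Product of known-step factors = 150
Overall factor = 1.20 g/L / (1.33 mg/L) = 902.26
Step-3 factor = 902.26 / 150 = 6.015
v = 450 μL / 6.015 = 74.8 μL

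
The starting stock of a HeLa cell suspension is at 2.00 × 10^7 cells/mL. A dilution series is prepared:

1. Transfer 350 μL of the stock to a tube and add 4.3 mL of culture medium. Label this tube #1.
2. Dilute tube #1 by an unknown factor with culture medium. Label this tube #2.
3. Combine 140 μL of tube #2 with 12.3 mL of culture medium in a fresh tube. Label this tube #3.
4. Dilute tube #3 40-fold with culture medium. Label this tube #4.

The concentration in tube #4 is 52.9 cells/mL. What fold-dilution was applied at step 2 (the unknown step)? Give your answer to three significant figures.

8.01-fold

Step 1: 350 μL + 4.3 mL = 4650 μL total → factor 4650/350 = 13.286
Step 2: unknown factor x
Step 3: 140 μL + 12.3 mL = 12440 μL total → factor 12440/140 = 88.857
Step 4: 40-fold → factor 40
Product of known-step factors = 47221
Overall factor = 2.00 × 10^7 cells/mL / (52.9 cells/mL) = 3.7807 × 10^5
x = 3.7807 × 10^5 / 47221 = 8.01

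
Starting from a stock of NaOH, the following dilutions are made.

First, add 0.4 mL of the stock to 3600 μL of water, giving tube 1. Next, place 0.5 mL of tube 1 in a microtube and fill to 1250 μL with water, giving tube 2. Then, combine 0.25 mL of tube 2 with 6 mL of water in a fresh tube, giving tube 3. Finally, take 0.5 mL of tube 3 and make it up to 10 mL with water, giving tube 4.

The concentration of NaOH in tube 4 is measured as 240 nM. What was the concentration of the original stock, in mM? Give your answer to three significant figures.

Step 1: 0.4 mL + 3600 μL = 4 mL total → factor 4/0.4 = 10
Step 2: 0.5 mL brought to 1250 μL → factor 1.25/0.5 = 2.5
Step 3: 0.25 mL + 6 mL = 6.25 mL total → factor 6.25/0.25 = 25
Step 4: 0.5 mL brought to 10 mL → factor 10/0.5 = 20
Overall dilution factor = 10 × 2.5 × 25 × 20 = 12500
Stock = 240 nM × 12500 = 3.000 × 10^6 nM = 3.00 mM

3.00 mM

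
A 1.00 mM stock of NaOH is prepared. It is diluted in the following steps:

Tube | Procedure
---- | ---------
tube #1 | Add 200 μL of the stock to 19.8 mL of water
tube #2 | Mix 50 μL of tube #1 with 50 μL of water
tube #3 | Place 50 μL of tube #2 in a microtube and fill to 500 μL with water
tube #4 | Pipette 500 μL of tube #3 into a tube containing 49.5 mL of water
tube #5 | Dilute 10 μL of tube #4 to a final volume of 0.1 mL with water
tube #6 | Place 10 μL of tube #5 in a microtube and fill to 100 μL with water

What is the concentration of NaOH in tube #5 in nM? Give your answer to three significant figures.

0.500 nM

Step 1: 200 μL + 19.8 mL = 20000 μL total → factor 20000/200 = 100
Step 2: 50 μL + 50 μL = 100 μL total → factor 100/50 = 2
Step 3: 50 μL brought to 500 μL → factor 500/50 = 10
Step 4: 500 μL + 49.5 mL = 50000 μL total → factor 50000/500 = 100
Step 5: 10 μL brought to 0.1 mL → factor 100/10 = 10
Dilution factor through tube #5 = 100 × 2 × 10 × 100 × 10 = 2 × 10^6
[tube #5] = 1.00 mM / 2 × 10^6 = 5.000 × 10^-7 mM = 0.500 nM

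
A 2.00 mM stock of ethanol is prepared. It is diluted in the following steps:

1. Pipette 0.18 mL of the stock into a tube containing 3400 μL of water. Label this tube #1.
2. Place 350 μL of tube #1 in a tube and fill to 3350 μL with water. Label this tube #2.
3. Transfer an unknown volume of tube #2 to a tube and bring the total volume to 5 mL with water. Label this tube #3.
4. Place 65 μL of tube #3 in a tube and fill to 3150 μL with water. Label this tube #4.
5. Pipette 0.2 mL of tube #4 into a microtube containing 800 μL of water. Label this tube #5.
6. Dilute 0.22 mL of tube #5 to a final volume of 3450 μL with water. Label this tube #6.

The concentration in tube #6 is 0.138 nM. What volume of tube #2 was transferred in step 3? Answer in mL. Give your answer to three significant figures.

Step 1: 0.18 mL + 3400 μL = 3.58 mL total → factor 3.58/0.18 = 19.889
Step 2: 350 μL brought to 3350 μL → factor 3350/350 = 9.5714
Step 3: v brought to 5 mL → factor = 5 mL/v
Step 4: 65 μL brought to 3150 μL → factor 3150/65 = 48.462
Step 5: 0.2 mL + 800 μL = 1 mL total → factor 1/0.2 = 5
Step 6: 0.22 mL brought to 3450 μL → factor 3.45/0.22 = 15.682
Product of known-step factors = 7.2335 × 10^5
Overall factor = 2.00 mM / (0.138 nM) = 1.4493 × 10^7
Step-3 factor = 1.4493 × 10^7 / 7.2335 × 10^5 = 20.035
v = 5 mL / 20.035 = 0.250 mL

0.250 mL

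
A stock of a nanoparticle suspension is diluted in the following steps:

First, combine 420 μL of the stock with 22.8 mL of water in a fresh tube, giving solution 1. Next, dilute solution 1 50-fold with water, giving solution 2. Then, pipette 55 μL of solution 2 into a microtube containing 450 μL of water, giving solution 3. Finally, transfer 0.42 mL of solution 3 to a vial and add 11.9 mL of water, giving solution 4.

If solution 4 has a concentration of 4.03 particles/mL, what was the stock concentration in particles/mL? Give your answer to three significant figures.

3.00 × 10^6 particles/mL

Step 1: 420 μL + 22.8 mL = 23220 μL total → factor 23220/420 = 55.286
Step 2: 50-fold → factor 50
Step 3: 55 μL + 450 μL = 505 μL total → factor 505/55 = 9.1818
Step 4: 0.42 mL + 11.9 mL = 12.32 mL total → factor 12.32/0.42 = 29.333
Overall dilution factor = 55.286 × 50 × 9.1818 × 29.333 = 7.4451 × 10^5
Stock = 4.03 particles/mL × 7.4451 × 10^5 = 3.00 × 10^6 particles/mL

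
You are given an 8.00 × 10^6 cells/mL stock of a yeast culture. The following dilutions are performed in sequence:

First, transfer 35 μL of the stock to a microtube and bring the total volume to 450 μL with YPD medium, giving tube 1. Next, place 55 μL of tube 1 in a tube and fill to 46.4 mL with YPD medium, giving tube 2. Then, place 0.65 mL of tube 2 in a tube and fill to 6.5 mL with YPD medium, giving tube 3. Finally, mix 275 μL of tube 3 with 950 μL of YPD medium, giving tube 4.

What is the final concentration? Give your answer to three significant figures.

Step 1: 35 μL brought to 450 μL → factor 450/35 = 12.857
Step 2: 55 μL brought to 46.4 mL → factor 46400/55 = 843.64
Step 3: 0.65 mL brought to 6.5 mL → factor 6.5/0.65 = 10
Step 4: 275 μL + 950 μL = 1225 μL total → factor 1225/275 = 4.4545
Overall dilution factor = 12.857 × 843.64 × 10 × 4.4545 = 4.8317 × 10^5
Final = 8.00 × 10^6 cells/mL / 4.8317 × 10^5 = 16.6 cells/mL

16.6 cells/mL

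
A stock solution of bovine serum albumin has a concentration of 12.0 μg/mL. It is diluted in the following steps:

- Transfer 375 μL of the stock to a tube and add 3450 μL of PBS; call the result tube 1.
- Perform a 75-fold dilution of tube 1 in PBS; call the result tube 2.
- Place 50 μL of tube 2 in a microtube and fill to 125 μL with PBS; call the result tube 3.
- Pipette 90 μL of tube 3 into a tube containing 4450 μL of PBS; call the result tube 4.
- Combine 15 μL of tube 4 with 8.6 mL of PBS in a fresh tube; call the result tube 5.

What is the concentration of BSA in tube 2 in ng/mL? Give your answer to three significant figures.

Step 1: 375 μL + 3450 μL = 3825 μL total → factor 3825/375 = 10.2
Step 2: 75-fold → factor 75
Dilution factor through tube 2 = 10.2 × 75 = 765
[tube 2] = 12.0 μg/mL / 765 = 0.01569 μg/mL = 15.7 ng/mL

15.7 ng/mL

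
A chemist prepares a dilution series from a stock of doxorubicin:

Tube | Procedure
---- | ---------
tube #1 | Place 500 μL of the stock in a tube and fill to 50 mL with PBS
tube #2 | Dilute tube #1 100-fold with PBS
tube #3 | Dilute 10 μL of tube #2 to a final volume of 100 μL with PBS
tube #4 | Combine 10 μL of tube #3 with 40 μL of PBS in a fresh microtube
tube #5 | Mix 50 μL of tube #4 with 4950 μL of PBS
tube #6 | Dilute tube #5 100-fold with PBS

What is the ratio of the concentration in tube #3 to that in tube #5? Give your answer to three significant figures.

Step 1: 500 μL brought to 50 mL → factor 50000/500 = 100
Step 2: 100-fold → factor 100
Step 3: 10 μL brought to 100 μL → factor 100/10 = 10
Step 4: 10 μL + 40 μL = 50 μL total → factor 50/10 = 5
Step 5: 50 μL + 4950 μL = 5000 μL total → factor 5000/50 = 100
Dilution factor to tube #3 = 1 × 10^5; to tube #5 = 5 × 10^7
[tube #3]/[tube #5] = (factor to tube #5)/(factor to tube #3) = 5 × 10^7/1 × 10^5 = 500

500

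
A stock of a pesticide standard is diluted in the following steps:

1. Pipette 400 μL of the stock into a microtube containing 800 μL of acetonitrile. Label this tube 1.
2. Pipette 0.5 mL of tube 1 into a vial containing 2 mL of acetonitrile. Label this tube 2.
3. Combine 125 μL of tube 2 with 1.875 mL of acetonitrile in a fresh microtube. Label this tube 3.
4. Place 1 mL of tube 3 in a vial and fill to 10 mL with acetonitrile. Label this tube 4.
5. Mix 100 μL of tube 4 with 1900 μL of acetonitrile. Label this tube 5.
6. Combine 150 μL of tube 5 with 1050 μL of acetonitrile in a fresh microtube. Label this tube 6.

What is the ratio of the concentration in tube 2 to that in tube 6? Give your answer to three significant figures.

2.56 × 10^4

Step 1: 400 μL + 800 μL = 1200 μL total → factor 1200/400 = 3
Step 2: 0.5 mL + 2 mL = 2.5 mL total → factor 2.5/0.5 = 5
Step 3: 125 μL + 1.875 mL = 2000 μL total → factor 2000/125 = 16
Step 4: 1 mL brought to 10 mL → factor 10/1 = 10
Step 5: 100 μL + 1900 μL = 2000 μL total → factor 2000/100 = 20
Step 6: 150 μL + 1050 μL = 1200 μL total → factor 1200/150 = 8
Dilution factor to tube 2 = 15; to tube 6 = 3.84 × 10^5
[tube 2]/[tube 6] = (factor to tube 6)/(factor to tube 2) = 3.84 × 10^5/15 = 2.56 × 10^4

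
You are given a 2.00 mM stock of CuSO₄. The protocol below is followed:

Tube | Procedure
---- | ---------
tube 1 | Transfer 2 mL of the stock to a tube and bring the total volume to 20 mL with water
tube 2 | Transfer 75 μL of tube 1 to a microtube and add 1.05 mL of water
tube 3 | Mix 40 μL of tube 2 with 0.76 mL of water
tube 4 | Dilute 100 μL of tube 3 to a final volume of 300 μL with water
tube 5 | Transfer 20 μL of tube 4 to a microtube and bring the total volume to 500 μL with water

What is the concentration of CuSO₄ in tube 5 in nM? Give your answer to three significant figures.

8.89 nM

Step 1: 2 mL brought to 20 mL → factor 20/2 = 10
Step 2: 75 μL + 1.05 mL = 1125 μL total → factor 1125/75 = 15
Step 3: 40 μL + 0.76 mL = 800 μL total → factor 800/40 = 20
Step 4: 100 μL brought to 300 μL → factor 300/100 = 3
Step 5: 20 μL brought to 500 μL → factor 500/20 = 25
Overall dilution factor = 10 × 15 × 20 × 3 × 25 = 2.25 × 10^5
Final = 2.00 mM / 2.25 × 10^5 = 8.889 × 10^-6 mM = 8.89 nM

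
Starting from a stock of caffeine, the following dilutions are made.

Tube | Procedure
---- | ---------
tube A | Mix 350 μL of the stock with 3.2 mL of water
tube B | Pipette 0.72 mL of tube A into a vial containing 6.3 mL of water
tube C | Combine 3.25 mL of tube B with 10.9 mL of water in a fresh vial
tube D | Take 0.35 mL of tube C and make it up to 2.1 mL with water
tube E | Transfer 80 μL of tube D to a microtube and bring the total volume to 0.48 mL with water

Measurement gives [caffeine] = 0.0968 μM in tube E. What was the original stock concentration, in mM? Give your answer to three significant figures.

Step 1: 350 μL + 3.2 mL = 3550 μL total → factor 3550/350 = 10.143
Step 2: 0.72 mL + 6.3 mL = 7.02 mL total → factor 7.02/0.72 = 9.75
Step 3: 3.25 mL + 10.9 mL = 14.15 mL total → factor 14.15/3.25 = 4.3538
Step 4: 0.35 mL brought to 2.1 mL → factor 2.1/0.35 = 6
Step 5: 80 μL brought to 0.48 mL → factor 480/80 = 6
Overall dilution factor = 10.143 × 9.75 × 4.3538 × 6 × 6 = 15500
Stock = 0.0968 μM × 15500 = 1500 μM = 1.50 mM

1.50 mM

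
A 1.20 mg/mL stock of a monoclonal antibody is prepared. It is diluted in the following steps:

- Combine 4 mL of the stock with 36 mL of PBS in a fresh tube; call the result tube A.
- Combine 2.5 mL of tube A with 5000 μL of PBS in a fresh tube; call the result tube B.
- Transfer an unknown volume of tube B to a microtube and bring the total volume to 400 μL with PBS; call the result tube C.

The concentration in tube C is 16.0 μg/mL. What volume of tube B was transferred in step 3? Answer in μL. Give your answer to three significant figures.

Step 1: 4 mL + 36 mL = 40 mL total → factor 40/4 = 10
Step 2: 2.5 mL + 5000 μL = 7.5 mL total → factor 7.5/2.5 = 3
Step 3: v brought to 400 μL → factor = 400 μL/v
Product of known-step factors = 30
Overall factor = 1.20 mg/mL / (16.0 μg/mL) = 75
Step-3 factor = 75 / 30 = 2.5
v = 400 μL / 2.5 = 160 μL

160 μL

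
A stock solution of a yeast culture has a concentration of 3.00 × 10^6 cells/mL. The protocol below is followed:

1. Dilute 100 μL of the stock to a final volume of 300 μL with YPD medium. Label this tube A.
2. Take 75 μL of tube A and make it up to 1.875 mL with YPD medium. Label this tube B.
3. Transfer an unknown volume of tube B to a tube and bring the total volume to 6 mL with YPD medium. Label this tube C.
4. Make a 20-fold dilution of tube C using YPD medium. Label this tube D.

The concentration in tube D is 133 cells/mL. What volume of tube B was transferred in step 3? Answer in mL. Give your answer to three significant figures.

Step 1: 100 μL brought to 300 μL → factor 300/100 = 3
Step 2: 75 μL brought to 1.875 mL → factor 1875/75 = 25
Step 3: v brought to 6 mL → factor = 6 mL/v
Step 4: 20-fold → factor 20
Product of known-step factors = 1500
Overall factor = 3.00 × 10^6 cells/mL / (133 cells/mL) = 22556
Step-3 factor = 22556 / 1500 = 15.038
v = 6 mL / 15.038 = 0.399 mL

0.399 mL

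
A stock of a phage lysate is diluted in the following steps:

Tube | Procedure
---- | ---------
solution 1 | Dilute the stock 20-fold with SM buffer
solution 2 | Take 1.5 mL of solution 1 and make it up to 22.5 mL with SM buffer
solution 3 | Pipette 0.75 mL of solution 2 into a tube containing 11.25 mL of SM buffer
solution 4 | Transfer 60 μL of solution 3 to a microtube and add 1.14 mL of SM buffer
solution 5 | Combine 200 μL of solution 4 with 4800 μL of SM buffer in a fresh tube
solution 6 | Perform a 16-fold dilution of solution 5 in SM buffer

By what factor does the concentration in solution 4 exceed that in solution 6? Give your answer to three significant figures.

Step 1: 20-fold → factor 20
Step 2: 1.5 mL brought to 22.5 mL → factor 22.5/1.5 = 15
Step 3: 0.75 mL + 11.25 mL = 12 mL total → factor 12/0.75 = 16
Step 4: 60 μL + 1.14 mL = 1200 μL total → factor 1200/60 = 20
Step 5: 200 μL + 4800 μL = 5000 μL total → factor 5000/200 = 25
Step 6: 16-fold → factor 16
Dilution factor to solution 4 = 96000; to solution 6 = 3.84 × 10^7
[solution 4]/[solution 6] = (factor to solution 6)/(factor to solution 4) = 3.84 × 10^7/96000 = 400

400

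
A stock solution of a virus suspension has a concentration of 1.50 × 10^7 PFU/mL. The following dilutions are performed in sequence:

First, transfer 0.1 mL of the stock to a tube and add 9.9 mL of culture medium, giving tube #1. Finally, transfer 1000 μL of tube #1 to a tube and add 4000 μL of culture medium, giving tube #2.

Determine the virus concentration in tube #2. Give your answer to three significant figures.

3.00 × 10^4 PFU/mL

Step 1: 0.1 mL + 9.9 mL = 10 mL total → factor 10/0.1 = 100
Step 2: 1000 μL + 4000 μL = 5000 μL total → factor 5000/1000 = 5
Overall dilution factor = 100 × 5 = 500
Final = 1.50 × 10^7 PFU/mL / 500 = 3.00 × 10^4 PFU/mL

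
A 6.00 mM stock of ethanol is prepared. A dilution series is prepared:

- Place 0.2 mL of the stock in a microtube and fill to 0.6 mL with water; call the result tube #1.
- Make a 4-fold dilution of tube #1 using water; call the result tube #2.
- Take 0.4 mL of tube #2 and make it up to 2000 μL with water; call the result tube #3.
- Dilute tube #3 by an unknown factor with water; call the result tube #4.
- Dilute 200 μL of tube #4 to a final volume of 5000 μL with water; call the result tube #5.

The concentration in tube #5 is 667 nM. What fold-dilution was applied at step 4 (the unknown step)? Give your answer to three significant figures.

6.00-fold

Step 1: 0.2 mL brought to 0.6 mL → factor 0.6/0.2 = 3
Step 2: 4-fold → factor 4
Step 3: 0.4 mL brought to 2000 μL → factor 2/0.4 = 5
Step 4: unknown factor x
Step 5: 200 μL brought to 5000 μL → factor 5000/200 = 25
Product of known-step factors = 1500
Overall factor = 6.00 mM / (667 nM) = 8995.5
x = 8995.5 / 1500 = 6.00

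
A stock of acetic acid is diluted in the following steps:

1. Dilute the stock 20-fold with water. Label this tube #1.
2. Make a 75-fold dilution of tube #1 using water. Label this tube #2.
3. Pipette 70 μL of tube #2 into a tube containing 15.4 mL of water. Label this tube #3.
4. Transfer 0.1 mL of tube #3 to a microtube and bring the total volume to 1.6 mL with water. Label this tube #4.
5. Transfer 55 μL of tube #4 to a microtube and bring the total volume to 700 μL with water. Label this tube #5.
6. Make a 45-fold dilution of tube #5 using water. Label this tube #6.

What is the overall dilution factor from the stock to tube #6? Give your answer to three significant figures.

3.04 × 10^9

Step 1: 20-fold → factor 20
Step 2: 75-fold → factor 75
Step 3: 70 μL + 15.4 mL = 15470 μL total → factor 15470/70 = 221
Step 4: 0.1 mL brought to 1.6 mL → factor 1.6/0.1 = 16
Step 5: 55 μL brought to 700 μL → factor 700/55 = 12.727
Step 6: 45-fold → factor 45
Overall dilution factor = 20 × 75 × 221 × 16 × 12.727 × 45 = 3.0377 × 10^9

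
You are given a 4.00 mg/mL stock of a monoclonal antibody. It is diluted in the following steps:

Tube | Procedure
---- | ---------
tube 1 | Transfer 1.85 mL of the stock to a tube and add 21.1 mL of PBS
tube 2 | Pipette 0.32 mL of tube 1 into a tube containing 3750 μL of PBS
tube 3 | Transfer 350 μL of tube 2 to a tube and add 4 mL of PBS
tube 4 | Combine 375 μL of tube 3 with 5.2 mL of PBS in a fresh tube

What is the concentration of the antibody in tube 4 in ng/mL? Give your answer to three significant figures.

137 ng/mL

Step 1: 1.85 mL + 21.1 mL = 22.95 mL total → factor 22.95/1.85 = 12.405
Step 2: 0.32 mL + 3750 μL = 4.07 mL total → factor 4.07/0.32 = 12.719
Step 3: 350 μL + 4 mL = 4350 μL total → factor 4350/350 = 12.429
Step 4: 375 μL + 5.2 mL = 5575 μL total → factor 5575/375 = 14.867
Overall dilution factor = 12.405 × 12.719 × 12.429 × 14.867 = 29153
Final = 4.00 mg/mL / 29153 = 0.0001372 mg/mL = 137 ng/mL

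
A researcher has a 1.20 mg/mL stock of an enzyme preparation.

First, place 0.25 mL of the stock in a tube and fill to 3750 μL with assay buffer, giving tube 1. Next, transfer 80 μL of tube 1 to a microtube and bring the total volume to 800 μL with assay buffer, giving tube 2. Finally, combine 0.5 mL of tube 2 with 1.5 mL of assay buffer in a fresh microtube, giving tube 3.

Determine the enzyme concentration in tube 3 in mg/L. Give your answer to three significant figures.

2.00 mg/L

Step 1: 0.25 mL brought to 3750 μL → factor 3.75/0.25 = 15
Step 2: 80 μL brought to 800 μL → factor 800/80 = 10
Step 3: 0.5 mL + 1.5 mL = 2 mL total → factor 2/0.5 = 4
Overall dilution factor = 15 × 10 × 4 = 600
Final = 1.20 mg/mL / 600 = 0.002000 mg/mL = 2.00 mg/L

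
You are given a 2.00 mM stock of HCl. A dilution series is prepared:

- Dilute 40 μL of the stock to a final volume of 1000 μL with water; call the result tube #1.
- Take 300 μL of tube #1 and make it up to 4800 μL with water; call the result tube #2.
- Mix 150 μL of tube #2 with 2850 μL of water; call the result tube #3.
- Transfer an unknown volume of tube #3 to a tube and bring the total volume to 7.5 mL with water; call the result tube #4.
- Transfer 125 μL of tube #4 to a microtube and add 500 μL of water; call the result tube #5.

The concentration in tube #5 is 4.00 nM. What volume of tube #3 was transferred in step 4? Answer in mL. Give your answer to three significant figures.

0.600 mL

Step 1: 40 μL brought to 1000 μL → factor 1000/40 = 25
Step 2: 300 μL brought to 4800 μL → factor 4800/300 = 16
Step 3: 150 μL + 2850 μL = 3000 μL total → factor 3000/150 = 20
Step 4: v brought to 7.5 mL → factor = 7.5 mL/v
Step 5: 125 μL + 500 μL = 625 μL total → factor 625/125 = 5
Product of known-step factors = 40000
Overall factor = 2.00 mM / (4.00 nM) = 5 × 10^5
Step-4 factor = 5 × 10^5 / 40000 = 12.5
v = 7.5 mL / 12.5 = 0.600 mL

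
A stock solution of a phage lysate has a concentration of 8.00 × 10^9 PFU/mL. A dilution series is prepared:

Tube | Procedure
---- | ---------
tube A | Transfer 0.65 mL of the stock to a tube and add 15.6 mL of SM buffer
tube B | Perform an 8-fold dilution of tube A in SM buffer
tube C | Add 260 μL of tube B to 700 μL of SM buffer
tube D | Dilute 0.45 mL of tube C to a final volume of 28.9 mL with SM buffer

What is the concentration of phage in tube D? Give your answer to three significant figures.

Step 1: 0.65 mL + 15.6 mL = 16.25 mL total → factor 16.25/0.65 = 25
Step 2: 8-fold → factor 8
Step 3: 260 μL + 700 μL = 960 μL total → factor 960/260 = 3.6923
Step 4: 0.45 mL brought to 28.9 mL → factor 28.9/0.45 = 64.222
Overall dilution factor = 25 × 8 × 3.6923 × 64.222 = 47426
Final = 8.00 × 10^9 PFU/mL / 47426 = 1.69 × 10^5 PFU/mL

1.69 × 10^5 PFU/mL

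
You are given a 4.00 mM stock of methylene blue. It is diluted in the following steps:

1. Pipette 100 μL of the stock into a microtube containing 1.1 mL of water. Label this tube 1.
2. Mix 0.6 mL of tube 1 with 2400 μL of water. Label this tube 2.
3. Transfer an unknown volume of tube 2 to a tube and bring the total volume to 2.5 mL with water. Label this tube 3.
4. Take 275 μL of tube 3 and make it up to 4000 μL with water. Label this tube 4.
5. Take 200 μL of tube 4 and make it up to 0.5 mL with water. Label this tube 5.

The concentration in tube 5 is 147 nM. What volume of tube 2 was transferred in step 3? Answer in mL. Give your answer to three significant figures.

0.200 mL

Step 1: 100 μL + 1.1 mL = 1200 μL total → factor 1200/100 = 12
Step 2: 0.6 mL + 2400 μL = 3 mL total → factor 3/0.6 = 5
Step 3: v brought to 2.5 mL → factor = 2.5 mL/v
Step 4: 275 μL brought to 4000 μL → factor 4000/275 = 14.545
Step 5: 200 μL brought to 0.5 mL → factor 500/200 = 2.5
Product of known-step factors = 2181.8
Overall factor = 4.00 mM / (147 nM) = 27211
Step-3 factor = 27211 / 2181.8 = 12.472
v = 2.5 mL / 12.472 = 0.200 mL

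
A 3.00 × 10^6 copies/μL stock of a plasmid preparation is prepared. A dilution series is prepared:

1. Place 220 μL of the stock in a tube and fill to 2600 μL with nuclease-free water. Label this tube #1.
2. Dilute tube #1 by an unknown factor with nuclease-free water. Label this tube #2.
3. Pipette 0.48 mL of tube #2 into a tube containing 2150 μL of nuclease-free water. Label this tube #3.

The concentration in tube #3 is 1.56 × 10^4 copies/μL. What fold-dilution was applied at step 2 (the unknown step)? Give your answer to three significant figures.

2.97-fold

Step 1: 220 μL brought to 2600 μL → factor 2600/220 = 11.818
Step 2: unknown factor x
Step 3: 0.48 mL + 2150 μL = 2.63 mL total → factor 2.63/0.48 = 5.4792
Product of known-step factors = 64.754
Overall factor = 3.00 × 10^6 copies/μL / (1.56 × 10^4 copies/μL) = 192.31
x = 192.31 / 64.754 = 2.97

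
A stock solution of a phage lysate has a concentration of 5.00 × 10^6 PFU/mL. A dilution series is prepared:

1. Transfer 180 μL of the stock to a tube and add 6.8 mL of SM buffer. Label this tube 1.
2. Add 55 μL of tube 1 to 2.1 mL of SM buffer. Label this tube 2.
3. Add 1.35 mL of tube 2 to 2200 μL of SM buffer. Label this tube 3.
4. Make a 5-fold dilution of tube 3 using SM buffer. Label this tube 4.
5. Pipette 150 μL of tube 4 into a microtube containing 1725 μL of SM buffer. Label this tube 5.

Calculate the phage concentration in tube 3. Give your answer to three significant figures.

1.25 × 10^3 PFU/mL

Step 1: 180 μL + 6.8 mL = 6980 μL total → factor 6980/180 = 38.778
Step 2: 55 μL + 2.1 mL = 2155 μL total → factor 2155/55 = 39.182
Step 3: 1.35 mL + 2200 μL = 3.55 mL total → factor 3.55/1.35 = 2.6296
Dilution factor through tube 3 = 38.778 × 39.182 × 2.6296 = 3995.4
[tube 3] = 5.00 × 10^6 PFU/mL / 3995.4 = 1.25 × 10^3 PFU/mL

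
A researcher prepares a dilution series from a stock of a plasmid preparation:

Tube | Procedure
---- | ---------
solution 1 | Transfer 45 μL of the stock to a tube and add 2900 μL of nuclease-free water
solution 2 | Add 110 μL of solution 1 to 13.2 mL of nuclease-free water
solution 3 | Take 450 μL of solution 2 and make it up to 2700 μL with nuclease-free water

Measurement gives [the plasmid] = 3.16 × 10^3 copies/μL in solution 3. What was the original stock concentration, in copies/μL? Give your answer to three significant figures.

1.50 × 10^8 copies/μL

Step 1: 45 μL + 2900 μL = 2945 μL total → factor 2945/45 = 65.444
Step 2: 110 μL + 13.2 mL = 13310 μL total → factor 13310/110 = 121
Step 3: 450 μL brought to 2700 μL → factor 2700/450 = 6
Overall dilution factor = 65.444 × 121 × 6 = 47513
Stock = 3.16 × 10^3 copies/μL × 47513 = 1.50 × 10^8 copies/μL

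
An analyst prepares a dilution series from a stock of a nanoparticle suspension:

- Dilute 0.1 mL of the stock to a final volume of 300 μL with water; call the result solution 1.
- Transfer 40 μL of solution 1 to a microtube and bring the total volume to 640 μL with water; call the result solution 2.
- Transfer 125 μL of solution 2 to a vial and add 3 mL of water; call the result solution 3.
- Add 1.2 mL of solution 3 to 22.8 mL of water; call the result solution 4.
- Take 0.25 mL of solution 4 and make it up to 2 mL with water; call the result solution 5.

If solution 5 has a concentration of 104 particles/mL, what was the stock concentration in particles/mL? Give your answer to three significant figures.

2.00 × 10^7 particles/mL

Step 1: 0.1 mL brought to 300 μL → factor 0.3/0.1 = 3
Step 2: 40 μL brought to 640 μL → factor 640/40 = 16
Step 3: 125 μL + 3 mL = 3125 μL total → factor 3125/125 = 25
Step 4: 1.2 mL + 22.8 mL = 24 mL total → factor 24/1.2 = 20
Step 5: 0.25 mL brought to 2 mL → factor 2/0.25 = 8
Overall dilution factor = 3 × 16 × 25 × 20 × 8 = 1.92 × 10^5
Stock = 104 particles/mL × 1.92 × 10^5 = 2.00 × 10^7 particles/mL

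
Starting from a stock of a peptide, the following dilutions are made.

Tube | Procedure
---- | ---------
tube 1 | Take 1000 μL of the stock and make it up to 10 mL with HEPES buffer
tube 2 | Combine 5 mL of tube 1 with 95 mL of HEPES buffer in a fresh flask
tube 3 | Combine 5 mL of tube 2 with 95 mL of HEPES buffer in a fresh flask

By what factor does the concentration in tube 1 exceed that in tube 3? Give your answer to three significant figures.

Step 1: 1000 μL brought to 10 mL → factor 10000/1000 = 10
Step 2: 5 mL + 95 mL = 100 mL total → factor 100/5 = 20
Step 3: 5 mL + 95 mL = 100 mL total → factor 100/5 = 20
Dilution factor to tube 1 = 10; to tube 3 = 4000
[tube 1]/[tube 3] = (factor to tube 3)/(factor to tube 1) = 4000/10 = 400

400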